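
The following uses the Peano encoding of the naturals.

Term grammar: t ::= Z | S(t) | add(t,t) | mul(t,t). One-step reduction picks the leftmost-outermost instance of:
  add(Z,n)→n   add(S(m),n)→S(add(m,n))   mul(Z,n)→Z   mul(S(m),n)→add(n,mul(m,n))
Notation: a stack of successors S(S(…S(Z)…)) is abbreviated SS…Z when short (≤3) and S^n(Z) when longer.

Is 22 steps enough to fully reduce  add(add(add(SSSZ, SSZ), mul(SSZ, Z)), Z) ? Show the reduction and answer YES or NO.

  start: add(add(add(SSSZ, SSZ), mul(SSZ, Z)), Z)
  [1] add(add(S(add(SSZ, SSZ)), mul(SSZ, Z)), Z)
  [2] add(S(add(add(SSZ, SSZ), mul(SSZ, Z))), Z)
  [3] S(add(add(add(SSZ, SSZ), mul(SSZ, Z)), Z))
  [4] S(add(add(S(add(SZ, SSZ)), mul(SSZ, Z)), Z))
  [5] S(add(S(add(add(SZ, SSZ), mul(SSZ, Z))), Z))
  [6] S(S(add(add(add(SZ, SSZ), mul(SSZ, Z)), Z)))
  [7] S(S(add(add(S(add(Z, SSZ)), mul(SSZ, Z)), Z)))
  [8] S(S(add(S(add(add(Z, SSZ), mul(SSZ, Z))), Z)))
  [9] S(S(S(add(add(add(Z, SSZ), mul(SSZ, Z)), Z))))
  [10] S(S(S(add(add(SSZ, mul(SSZ, Z)), Z))))
  [11] S(S(S(add(S(add(SZ, mul(SSZ, Z))), Z))))
  [12] S(S(S(S(add(add(SZ, mul(SSZ, Z)), Z)))))
  [13] S(S(S(S(add(S(add(Z, mul(SSZ, Z))), Z)))))
  [14] S(S(S(S(S(add(add(Z, mul(SSZ, Z)), Z))))))
  [15] S(S(S(S(S(add(mul(SSZ, Z), Z))))))
  [16] S(S(S(S(S(add(add(Z, mul(SZ, Z)), Z))))))
  [17] S(S(S(S(S(add(mul(SZ, Z), Z))))))
  [18] S(S(S(S(S(add(add(Z, mul(Z, Z)), Z))))))
  [19] S(S(S(S(S(add(mul(Z, Z), Z))))))
  [20] S(S(S(S(S(add(Z, Z))))))
  [21] S^5(Z)

Answer: YES — reaches normal form S^5(Z) in 21 ≤ 22 steps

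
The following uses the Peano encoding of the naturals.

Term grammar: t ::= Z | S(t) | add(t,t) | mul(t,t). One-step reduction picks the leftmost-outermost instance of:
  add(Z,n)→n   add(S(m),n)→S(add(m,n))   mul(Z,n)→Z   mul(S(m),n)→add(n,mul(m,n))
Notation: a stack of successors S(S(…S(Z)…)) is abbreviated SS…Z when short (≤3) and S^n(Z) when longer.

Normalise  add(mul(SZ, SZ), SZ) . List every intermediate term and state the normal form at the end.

  start: add(mul(SZ, SZ), SZ)
  →1  add(add(SZ, mul(Z, SZ)), SZ)
  →2  add(S(add(Z, mul(Z, SZ))), SZ)
  →3  S(add(add(Z, mul(Z, SZ)), SZ))
  →4  S(add(mul(Z, SZ), SZ))
  →5  S(add(Z, SZ))
  →6  SSZ

Answer: normal form = SSZ  (in 6 steps)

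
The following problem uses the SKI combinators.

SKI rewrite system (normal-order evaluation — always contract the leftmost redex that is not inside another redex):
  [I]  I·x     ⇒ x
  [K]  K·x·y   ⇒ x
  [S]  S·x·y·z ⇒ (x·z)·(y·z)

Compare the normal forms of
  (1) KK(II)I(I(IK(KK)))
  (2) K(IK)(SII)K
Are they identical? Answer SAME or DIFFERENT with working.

Answer: DIFFERENT — A ⇓ I, B ⇓ KK

Derivation:
Term A:
  start: KK(II)I(I(IK(KK)))
  [1] KI(I(IK(KK)))
  [2] I

Term B:
  start: K(IK)(SII)K
  [1] IKK
  [2] KK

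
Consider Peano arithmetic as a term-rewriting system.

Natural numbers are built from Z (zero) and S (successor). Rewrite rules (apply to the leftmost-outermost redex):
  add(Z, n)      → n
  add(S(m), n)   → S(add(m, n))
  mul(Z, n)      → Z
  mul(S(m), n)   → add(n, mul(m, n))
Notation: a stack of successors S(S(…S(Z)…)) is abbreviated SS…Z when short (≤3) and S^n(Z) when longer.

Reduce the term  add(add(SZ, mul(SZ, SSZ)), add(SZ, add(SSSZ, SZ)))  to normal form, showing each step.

  start: add(add(SZ, mul(SZ, SSZ)), add(SZ, add(SSSZ, SZ)))
  →1  add(S(add(Z, mul(SZ, SSZ))), add(SZ, add(SSSZ, SZ)))
  →2  S(add(add(Z, mul(SZ, SSZ)), add(SZ, add(SSSZ, SZ))))
  →3  S(add(mul(SZ, SSZ), add(SZ, add(SSSZ, SZ))))
  →4  S(add(add(SSZ, mul(Z, SSZ)), add(SZ, add(SSSZ, SZ))))
  →5  S(add(S(add(SZ, mul(Z, SSZ))), add(SZ, add(SSSZ, SZ))))
  →6  S(S(add(add(SZ, mul(Z, SSZ)), add(SZ, add(SSSZ, SZ)))))
  →7  S(S(add(S(add(Z, mul(Z, SSZ))), add(SZ, add(SSSZ, SZ)))))
  →8  S(S(S(add(add(Z, mul(Z, SSZ)), add(SZ, add(SSSZ, SZ))))))
  →9  S(S(S(add(mul(Z, SSZ), add(SZ, add(SSSZ, SZ))))))
  →10  S(S(S(add(Z, add(SZ, add(SSSZ, SZ))))))
  →11  S(S(S(add(SZ, add(SSSZ, SZ)))))
  →12  S(S(S(S(add(Z, add(SSSZ, SZ))))))
  →13  S(S(S(S(add(SSSZ, SZ)))))
  →14  S(S(S(S(S(add(SSZ, SZ))))))
  →15  S(S(S(S(S(S(add(SZ, SZ)))))))
  →16  S(S(S(S(S(S(S(add(Z, SZ))))))))
  →17  S^8(Z)

Answer: normal form = S^8(Z)  (in 17 steps)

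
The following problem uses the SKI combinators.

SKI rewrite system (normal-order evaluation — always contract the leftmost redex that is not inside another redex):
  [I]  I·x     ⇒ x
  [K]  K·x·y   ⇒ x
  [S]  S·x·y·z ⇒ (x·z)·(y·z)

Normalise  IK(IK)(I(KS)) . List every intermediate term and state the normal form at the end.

Answer: normal form = K  (in 3 steps)

Working:
  start: IK(IK)(I(KS))
  step 1: K(IK)(I(KS))
  step 2: IK
  step 3: K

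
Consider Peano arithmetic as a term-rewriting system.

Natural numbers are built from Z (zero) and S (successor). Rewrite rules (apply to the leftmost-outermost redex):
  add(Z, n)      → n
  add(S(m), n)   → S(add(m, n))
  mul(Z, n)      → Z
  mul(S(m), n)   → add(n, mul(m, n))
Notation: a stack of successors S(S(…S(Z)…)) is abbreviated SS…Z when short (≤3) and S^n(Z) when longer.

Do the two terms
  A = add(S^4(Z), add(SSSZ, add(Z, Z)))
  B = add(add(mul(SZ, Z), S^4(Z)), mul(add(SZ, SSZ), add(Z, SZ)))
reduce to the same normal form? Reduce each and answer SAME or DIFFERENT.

Answer: SAME — A ⇓ S^7(Z), B ⇓ S^7(Z)

Reduction:
Term A:
  start: add(S^4(Z), add(SSSZ, add(Z, Z)))
  →1  S(add(SSSZ, add(SSSZ, add(Z, Z))))
  →2  S(S(add(SSZ, add(SSSZ, add(Z, Z)))))
  →3  S(S(S(add(SZ, add(SSSZ, add(Z, Z))))))
  →4  S(S(S(S(add(Z, add(SSSZ, add(Z, Z)))))))
  →5  S(S(S(S(add(SSSZ, add(Z, Z))))))
  →6  S(S(S(S(S(add(SSZ, add(Z, Z)))))))
  →7  S(S(S(S(S(S(add(SZ, add(Z, Z))))))))
  →8  S(S(S(S(S(S(S(add(Z, add(Z, Z)))))))))
  →9  S(S(S(S(S(S(S(add(Z, Z))))))))
  →10  S^7(Z)

Term B:
  start: add(add(mul(SZ, Z), S^4(Z)), mul(add(SZ, SSZ), add(Z, SZ)))
  →1  add(add(add(Z, mul(Z, Z)), S^4(Z)), mul(add(SZ, SSZ), add(Z, SZ)))
  →2  add(add(mul(Z, Z), S^4(Z)), mul(add(SZ, SSZ), add(Z, SZ)))
  →3  add(add(Z, S^4(Z)), mul(add(SZ, SSZ), add(Z, SZ)))
  →4  add(S^4(Z), mul(add(SZ, SSZ), add(Z, SZ)))
  →5  S(add(SSSZ, mul(add(SZ, SSZ), add(Z, SZ))))
  →6  S(S(add(SSZ, mul(add(SZ, SSZ), add(Z, SZ)))))
  →7  S(S(S(add(SZ, mul(add(SZ, SSZ), add(Z, SZ))))))
  →8  S(S(S(S(add(Z, mul(add(SZ, SSZ), add(Z, SZ)))))))
  →9  S(S(S(S(mul(add(SZ, SSZ), add(Z, SZ))))))
  →10  S(S(S(S(mul(S(add(Z, SSZ)), add(Z, SZ))))))
  →11  S(S(S(S(add(add(Z, SZ), mul(add(Z, SSZ), add(Z, SZ)))))))
  →12  S(S(S(S(add(SZ, mul(add(Z, SSZ), add(Z, SZ)))))))
  →13  S(S(S(S(S(add(Z, mul(add(Z, SSZ), add(Z, SZ))))))))
  →14  S(S(S(S(S(mul(add(Z, SSZ), add(Z, SZ)))))))
  →15  S(S(S(S(S(mul(SSZ, add(Z, SZ)))))))
  →16  S(S(S(S(S(add(add(Z, SZ), mul(SZ, add(Z, SZ))))))))
  →17  S(S(S(S(S(add(SZ, mul(SZ, add(Z, SZ))))))))
  →18  S(S(S(S(S(S(add(Z, mul(SZ, add(Z, SZ)))))))))
  →19  S(S(S(S(S(S(mul(SZ, add(Z, SZ))))))))
  →20  S(S(S(S(S(S(add(add(Z, SZ), mul(Z, add(Z, SZ)))))))))
  →21  S(S(S(S(S(S(add(SZ, mul(Z, add(Z, SZ)))))))))
  →22  S(S(S(S(S(S(S(add(Z, mul(Z, add(Z, SZ))))))))))
  →23  S(S(S(S(S(S(S(mul(Z, add(Z, SZ)))))))))
  →24  S^7(Z)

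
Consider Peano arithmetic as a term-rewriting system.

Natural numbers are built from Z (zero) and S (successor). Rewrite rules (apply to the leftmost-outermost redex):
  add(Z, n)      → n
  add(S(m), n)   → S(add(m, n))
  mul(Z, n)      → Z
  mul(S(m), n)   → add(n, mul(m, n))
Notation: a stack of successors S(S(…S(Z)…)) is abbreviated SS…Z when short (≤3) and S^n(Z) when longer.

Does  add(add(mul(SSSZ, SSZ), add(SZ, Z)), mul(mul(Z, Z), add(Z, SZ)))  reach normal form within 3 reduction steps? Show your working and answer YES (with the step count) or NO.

Answer: NO — after 3 steps the term is add(S(add(add(SZ, mul(SSZ, SSZ)), add(SZ, Z))), mul(mul(Z, Z), add(Z, SZ))), not yet normal

Reduction:
  start: add(add(mul(SSSZ, SSZ), add(SZ, Z)), mul(mul(Z, Z), add(Z, SZ)))
  [1] add(add(add(SSZ, mul(SSZ, SSZ)), add(SZ, Z)), mul(mul(Z, Z), add(Z, SZ)))
  [2] add(add(S(add(SZ, mul(SSZ, SSZ))), add(SZ, Z)), mul(mul(Z, Z), add(Z, SZ)))
  [3] add(S(add(add(SZ, mul(SSZ, SSZ)), add(SZ, Z))), mul(mul(Z, Z), add(Z, SZ)))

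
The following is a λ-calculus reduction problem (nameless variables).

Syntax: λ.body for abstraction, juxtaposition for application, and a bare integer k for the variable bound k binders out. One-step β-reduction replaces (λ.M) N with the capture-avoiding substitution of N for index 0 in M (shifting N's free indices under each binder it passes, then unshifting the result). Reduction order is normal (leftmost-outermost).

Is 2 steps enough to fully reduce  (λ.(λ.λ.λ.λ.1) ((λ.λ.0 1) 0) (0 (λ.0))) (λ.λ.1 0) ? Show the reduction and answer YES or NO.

  start: (λ.(λ.λ.λ.λ.1) ((λ.λ.0 1) 0) (0 (λ.0))) (λ.λ.1 0)
  →1  (λ.λ.λ.λ.1) ((λ.λ.0 1) (λ.λ.1 0)) ((λ.λ.1 0) (λ.0))
  →2  (λ.λ.λ.1) ((λ.λ.1 0) (λ.0))

Answer: NO — after 2 steps the term is (λ.λ.λ.1) ((λ.λ.1 0) (λ.0)), not yet normal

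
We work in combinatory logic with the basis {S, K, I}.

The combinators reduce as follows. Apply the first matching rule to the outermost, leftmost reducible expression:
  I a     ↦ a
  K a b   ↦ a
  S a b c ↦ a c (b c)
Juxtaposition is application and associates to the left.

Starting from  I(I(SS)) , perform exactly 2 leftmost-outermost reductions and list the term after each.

  start: I(I(SS))
  step 1: I(SS)
  step 2: SS

Answer: after 2 steps: SS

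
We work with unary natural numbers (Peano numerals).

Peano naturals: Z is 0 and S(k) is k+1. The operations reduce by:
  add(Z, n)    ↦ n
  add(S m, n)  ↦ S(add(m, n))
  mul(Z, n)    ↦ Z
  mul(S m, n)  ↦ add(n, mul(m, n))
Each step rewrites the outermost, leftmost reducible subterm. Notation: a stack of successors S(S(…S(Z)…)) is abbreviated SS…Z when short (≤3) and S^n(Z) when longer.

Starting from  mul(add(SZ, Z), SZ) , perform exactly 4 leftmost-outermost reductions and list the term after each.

Answer: after 4 steps: S(mul(add(Z, Z), SZ))

Derivation:
  start: mul(add(SZ, Z), SZ)
  →1  mul(S(add(Z, Z)), SZ)
  →2  add(SZ, mul(add(Z, Z), SZ))
  →3  S(add(Z, mul(add(Z, Z), SZ)))
  →4  S(mul(add(Z, Z), SZ))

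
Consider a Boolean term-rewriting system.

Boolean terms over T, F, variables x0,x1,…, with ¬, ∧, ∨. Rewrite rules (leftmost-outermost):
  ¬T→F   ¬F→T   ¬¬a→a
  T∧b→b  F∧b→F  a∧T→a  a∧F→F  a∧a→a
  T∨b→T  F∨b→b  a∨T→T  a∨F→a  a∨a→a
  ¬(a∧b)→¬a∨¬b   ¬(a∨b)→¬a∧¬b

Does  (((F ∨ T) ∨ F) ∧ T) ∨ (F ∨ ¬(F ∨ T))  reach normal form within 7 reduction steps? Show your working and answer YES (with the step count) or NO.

Answer: YES — reaches normal form T in 4 ≤ 7 steps

Derivation:
  start: (((F ∨ T) ∨ F) ∧ T) ∨ (F ∨ ¬(F ∨ T))
  [1] ((F ∨ T) ∨ F) ∨ (F ∨ ¬(F ∨ T))
  [2] (F ∨ T) ∨ (F ∨ ¬(F ∨ T))
  [3] T ∨ (F ∨ ¬(F ∨ T))
  [4] T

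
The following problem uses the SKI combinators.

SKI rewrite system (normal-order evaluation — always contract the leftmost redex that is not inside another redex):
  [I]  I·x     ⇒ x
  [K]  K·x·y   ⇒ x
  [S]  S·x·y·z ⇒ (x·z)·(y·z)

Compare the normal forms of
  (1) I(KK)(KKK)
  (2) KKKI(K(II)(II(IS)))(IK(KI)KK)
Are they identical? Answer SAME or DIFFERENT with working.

Answer: DIFFERENT — A ⇓ K, B ⇓ I

Reduction:
Term A:
  start: I(KK)(KKK)
  step 1: KK(KKK)
  step 2: K

Term B:
  start: KKKI(K(II)(II(IS)))(IK(KI)KK)
  step 1: KI(K(II)(II(IS)))(IK(KI)KK)
  step 2: I(IK(KI)KK)
  step 3: IK(KI)KK
  step 4: K(KI)KK
  step 5: KIK
  step 6: I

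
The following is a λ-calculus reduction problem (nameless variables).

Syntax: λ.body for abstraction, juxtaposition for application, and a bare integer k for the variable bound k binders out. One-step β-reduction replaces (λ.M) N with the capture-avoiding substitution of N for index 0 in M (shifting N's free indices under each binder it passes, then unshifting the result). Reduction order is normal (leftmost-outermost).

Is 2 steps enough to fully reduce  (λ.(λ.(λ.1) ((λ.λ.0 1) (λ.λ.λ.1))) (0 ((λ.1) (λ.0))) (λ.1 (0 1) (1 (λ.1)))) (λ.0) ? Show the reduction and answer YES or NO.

Answer: NO — after 2 steps the term is (λ.(λ.0) ((λ.λ.0) (λ.0))) ((λ.λ.0 1) (λ.λ.λ.1)) (λ.(λ.0) (0 (λ.0)) ((λ.0) (λ.1))), not yet normal

Reduction:
  start: (λ.(λ.(λ.1) ((λ.λ.0 1) (λ.λ.λ.1))) (0 ((λ.1) (λ.0))) (λ.1 (0 1) (1 (λ.1)))) (λ.0)
  →1  (λ.(λ.1) ((λ.λ.0 1) (λ.λ.λ.1))) ((λ.0) ((λ.λ.0) (λ.0))) (λ.(λ.0) (0 (λ.0)) ((λ.0) (λ.1)))
  →2  (λ.(λ.0) ((λ.λ.0) (λ.0))) ((λ.λ.0 1) (λ.λ.λ.1)) (λ.(λ.0) (0 (λ.0)) ((λ.0) (λ.1)))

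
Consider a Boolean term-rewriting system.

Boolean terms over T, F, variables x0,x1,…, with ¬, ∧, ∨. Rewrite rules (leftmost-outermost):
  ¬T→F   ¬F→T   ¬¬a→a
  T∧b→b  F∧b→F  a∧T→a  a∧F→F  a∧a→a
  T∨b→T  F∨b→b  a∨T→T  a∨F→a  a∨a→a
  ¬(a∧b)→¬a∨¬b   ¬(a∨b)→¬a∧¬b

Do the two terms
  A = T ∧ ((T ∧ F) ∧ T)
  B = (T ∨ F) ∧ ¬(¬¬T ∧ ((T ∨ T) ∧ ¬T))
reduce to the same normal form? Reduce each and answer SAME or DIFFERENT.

Answer: DIFFERENT — A ⇓ F, B ⇓ T

Derivation:
Term A:
  start: T ∧ ((T ∧ F) ∧ T)
  →1  (T ∧ F) ∧ T
  →2  T ∧ F
  →3  F

Term B:
  start: (T ∨ F) ∧ ¬(¬¬T ∧ ((T ∨ T) ∧ ¬T))
  →1  T ∧ ¬(¬¬T ∧ ((T ∨ T) ∧ ¬T))
  →2  ¬(¬¬T ∧ ((T ∨ T) ∧ ¬T))
  →3  ¬¬¬T ∨ ¬((T ∨ T) ∧ ¬T)
  →4  ¬T ∨ ¬((T ∨ T) ∧ ¬T)
  →5  F ∨ ¬((T ∨ T) ∧ ¬T)
  →6  ¬((T ∨ T) ∧ ¬T)
  →7  ¬(T ∨ T) ∨ ¬¬T
  →8  (¬T ∧ ¬T) ∨ ¬¬T
  →9  ¬T ∨ ¬¬T
  →10  F ∨ ¬¬T
  →11  ¬¬T
  →12  T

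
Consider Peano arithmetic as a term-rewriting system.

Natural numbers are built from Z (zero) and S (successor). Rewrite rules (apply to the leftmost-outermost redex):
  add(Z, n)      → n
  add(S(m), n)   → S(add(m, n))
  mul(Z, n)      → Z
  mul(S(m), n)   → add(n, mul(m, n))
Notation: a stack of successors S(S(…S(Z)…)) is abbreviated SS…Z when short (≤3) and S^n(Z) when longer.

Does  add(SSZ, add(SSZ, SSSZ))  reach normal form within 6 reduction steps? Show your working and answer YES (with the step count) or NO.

  start: add(SSZ, add(SSZ, SSSZ))
  [1] S(add(SZ, add(SSZ, SSSZ)))
  [2] S(S(add(Z, add(SSZ, SSSZ))))
  [3] S(S(add(SSZ, SSSZ)))
  [4] S(S(S(add(SZ, SSSZ))))
  [5] S(S(S(S(add(Z, SSSZ)))))
  [6] S^7(Z)

Answer: YES — reaches normal form S^7(Z) in 6 ≤ 6 steps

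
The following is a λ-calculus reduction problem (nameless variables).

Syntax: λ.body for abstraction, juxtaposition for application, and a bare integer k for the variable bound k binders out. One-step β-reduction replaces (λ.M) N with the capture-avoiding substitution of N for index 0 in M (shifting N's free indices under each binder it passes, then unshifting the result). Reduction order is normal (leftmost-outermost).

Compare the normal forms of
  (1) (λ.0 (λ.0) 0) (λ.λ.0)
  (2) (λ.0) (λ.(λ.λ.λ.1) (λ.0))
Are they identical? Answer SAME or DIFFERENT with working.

Answer: DIFFERENT — A ⇓ λ.λ.0, B ⇓ λ.λ.λ.1

Derivation:
Term A:
  start: (λ.0 (λ.0) 0) (λ.λ.0)
  step 1: (λ.λ.0) (λ.0) (λ.λ.0)
  step 2: (λ.0) (λ.λ.0)
  step 3: λ.λ.0

Term B:
  start: (λ.0) (λ.(λ.λ.λ.1) (λ.0))
  step 1: λ.(λ.λ.λ.1) (λ.0)
  step 2: λ.λ.λ.1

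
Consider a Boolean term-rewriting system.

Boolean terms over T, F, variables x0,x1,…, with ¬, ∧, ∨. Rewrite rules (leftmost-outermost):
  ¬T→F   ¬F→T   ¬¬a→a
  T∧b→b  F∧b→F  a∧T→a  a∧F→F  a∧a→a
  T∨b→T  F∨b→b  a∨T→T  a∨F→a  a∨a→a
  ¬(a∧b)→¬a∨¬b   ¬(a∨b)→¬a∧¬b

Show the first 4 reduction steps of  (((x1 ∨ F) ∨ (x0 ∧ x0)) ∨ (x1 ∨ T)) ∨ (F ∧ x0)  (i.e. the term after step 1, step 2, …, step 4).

Answer: after 4 steps: T ∨ (F ∧ x0)

Working:
  start: (((x1 ∨ F) ∨ (x0 ∧ x0)) ∨ (x1 ∨ T)) ∨ (F ∧ x0)
  [1] ((x1 ∨ (x0 ∧ x0)) ∨ (x1 ∨ T)) ∨ (F ∧ x0)
  [2] ((x1 ∨ x0) ∨ (x1 ∨ T)) ∨ (F ∧ x0)
  [3] ((x1 ∨ x0) ∨ T) ∨ (F ∧ x0)
  [4] T ∨ (F ∧ x0)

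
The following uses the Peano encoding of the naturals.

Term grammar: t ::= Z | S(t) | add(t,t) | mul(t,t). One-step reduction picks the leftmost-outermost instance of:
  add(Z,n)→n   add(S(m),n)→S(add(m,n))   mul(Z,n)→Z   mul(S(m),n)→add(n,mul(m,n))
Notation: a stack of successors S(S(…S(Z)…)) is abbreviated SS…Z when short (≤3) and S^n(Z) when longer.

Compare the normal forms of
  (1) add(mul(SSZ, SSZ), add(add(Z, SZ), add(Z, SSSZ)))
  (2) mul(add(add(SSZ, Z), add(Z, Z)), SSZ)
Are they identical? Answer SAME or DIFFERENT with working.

Term A:
  start: add(mul(SSZ, SSZ), add(add(Z, SZ), add(Z, SSSZ)))
  [1] add(add(SSZ, mul(SZ, SSZ)), add(add(Z, SZ), add(Z, SSSZ)))
  [2] add(S(add(SZ, mul(SZ, SSZ))), add(add(Z, SZ), add(Z, SSSZ)))
  [3] S(add(add(SZ, mul(SZ, SSZ)), add(add(Z, SZ), add(Z, SSSZ))))
  [4] S(add(S(add(Z, mul(SZ, SSZ))), add(add(Z, SZ), add(Z, SSSZ))))
  [5] S(S(add(add(Z, mul(SZ, SSZ)), add(add(Z, SZ), add(Z, SSSZ)))))
  [6] S(S(add(mul(SZ, SSZ), add(add(Z, SZ), add(Z, SSSZ)))))
  [7] S(S(add(add(SSZ, mul(Z, SSZ)), add(add(Z, SZ), add(Z, SSSZ)))))
  [8] S(S(add(S(add(SZ, mul(Z, SSZ))), add(add(Z, SZ), add(Z, SSSZ)))))
  [9] S(S(S(add(add(SZ, mul(Z, SSZ)), add(add(Z, SZ), add(Z, SSSZ))))))
  [10] S(S(S(add(S(add(Z, mul(Z, SSZ))), add(add(Z, SZ), add(Z, SSSZ))))))
  [11] S(S(S(S(add(add(Z, mul(Z, SSZ)), add(add(Z, SZ), add(Z, SSSZ)))))))
  [12] S(S(S(S(add(mul(Z, SSZ), add(add(Z, SZ), add(Z, SSSZ)))))))
  [13] S(S(S(S(add(Z, add(add(Z, SZ), add(Z, SSSZ)))))))
  [14] S(S(S(S(add(add(Z, SZ), add(Z, SSSZ))))))
  [15] S(S(S(S(add(SZ, add(Z, SSSZ))))))
  [16] S(S(S(S(S(add(Z, add(Z, SSSZ)))))))
  [17] S(S(S(S(S(add(Z, SSSZ))))))
  [18] S^8(Z)

Term B:
  start: mul(add(add(SSZ, Z), add(Z, Z)), SSZ)
  [1] mul(add(S(add(SZ, Z)), add(Z, Z)), SSZ)
  [2] mul(S(add(add(SZ, Z), add(Z, Z))), SSZ)
  [3] add(SSZ, mul(add(add(SZ, Z), add(Z, Z)), SSZ))
  [4] S(add(SZ, mul(add(add(SZ, Z), add(Z, Z)), SSZ)))
  [5] S(S(add(Z, mul(add(add(SZ, Z), add(Z, Z)), SSZ))))
  [6] S(S(mul(add(add(SZ, Z), add(Z, Z)), SSZ)))
  [7] S(S(mul(add(S(add(Z, Z)), add(Z, Z)), SSZ)))
  [8] S(S(mul(S(add(add(Z, Z), add(Z, Z))), SSZ)))
  [9] S(S(add(SSZ, mul(add(add(Z, Z), add(Z, Z)), SSZ))))
  [10] S(S(S(add(SZ, mul(add(add(Z, Z), add(Z, Z)), SSZ)))))
  [11] S(S(S(S(add(Z, mul(add(add(Z, Z), add(Z, Z)), SSZ))))))
  [12] S(S(S(S(mul(add(add(Z, Z), add(Z, Z)), SSZ)))))
  [13] S(S(S(S(mul(add(Z, add(Z, Z)), SSZ)))))
  [14] S(S(S(S(mul(add(Z, Z), SSZ)))))
  [15] S(S(S(S(mul(Z, SSZ)))))
  [16] S^4(Z)

Answer: DIFFERENT — A ⇓ S^8(Z), B ⇓ S^4(Z)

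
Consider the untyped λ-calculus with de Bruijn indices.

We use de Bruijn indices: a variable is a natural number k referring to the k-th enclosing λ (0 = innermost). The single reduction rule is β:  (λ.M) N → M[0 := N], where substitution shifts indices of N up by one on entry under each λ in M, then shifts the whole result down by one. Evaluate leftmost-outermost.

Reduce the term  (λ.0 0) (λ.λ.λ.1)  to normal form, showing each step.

  start: (λ.0 0) (λ.λ.λ.1)
  step 1: (λ.λ.λ.1) (λ.λ.λ.1)
  step 2: λ.λ.1

Answer: normal form = λ.λ.1  (in 2 steps)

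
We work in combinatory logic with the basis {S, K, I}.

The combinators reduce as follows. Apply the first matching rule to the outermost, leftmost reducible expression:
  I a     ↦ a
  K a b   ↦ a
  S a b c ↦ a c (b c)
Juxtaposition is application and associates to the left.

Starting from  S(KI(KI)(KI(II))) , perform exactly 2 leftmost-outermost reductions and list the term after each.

  start: S(KI(KI)(KI(II)))
  [1] S(I(KI(II)))
  [2] S(KI(II))

Answer: after 2 steps: S(KI(II))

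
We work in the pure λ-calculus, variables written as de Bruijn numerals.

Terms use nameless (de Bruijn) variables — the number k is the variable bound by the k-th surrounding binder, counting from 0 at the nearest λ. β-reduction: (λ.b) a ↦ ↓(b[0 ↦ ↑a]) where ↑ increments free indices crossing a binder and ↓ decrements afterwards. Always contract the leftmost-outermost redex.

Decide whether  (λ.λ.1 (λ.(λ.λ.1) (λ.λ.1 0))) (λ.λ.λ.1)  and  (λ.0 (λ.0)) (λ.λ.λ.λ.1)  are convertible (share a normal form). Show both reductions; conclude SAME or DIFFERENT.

Answer: SAME — A ⇓ λ.λ.λ.1, B ⇓ λ.λ.λ.1

Reduction:
Term A:
  start: (λ.λ.1 (λ.(λ.λ.1) (λ.λ.1 0))) (λ.λ.λ.1)
  [1] λ.(λ.λ.λ.1) (λ.(λ.λ.1) (λ.λ.1 0))
  [2] λ.λ.λ.1

Term B:
  start: (λ.0 (λ.0)) (λ.λ.λ.λ.1)
  [1] (λ.λ.λ.λ.1) (λ.0)
  [2] λ.λ.λ.1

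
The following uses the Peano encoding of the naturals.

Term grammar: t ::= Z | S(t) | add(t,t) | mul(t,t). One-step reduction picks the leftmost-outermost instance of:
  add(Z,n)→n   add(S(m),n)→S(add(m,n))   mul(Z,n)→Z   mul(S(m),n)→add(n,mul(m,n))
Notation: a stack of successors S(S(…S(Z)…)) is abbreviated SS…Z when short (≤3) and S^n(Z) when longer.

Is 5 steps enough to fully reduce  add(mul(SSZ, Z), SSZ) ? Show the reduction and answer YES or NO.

  start: add(mul(SSZ, Z), SSZ)
  [1] add(add(Z, mul(SZ, Z)), SSZ)
  [2] add(mul(SZ, Z), SSZ)
  [3] add(add(Z, mul(Z, Z)), SSZ)
  [4] add(mul(Z, Z), SSZ)
  [5] add(Z, SSZ)

Answer: NO — after 5 steps the term is add(Z, SSZ), not yet normal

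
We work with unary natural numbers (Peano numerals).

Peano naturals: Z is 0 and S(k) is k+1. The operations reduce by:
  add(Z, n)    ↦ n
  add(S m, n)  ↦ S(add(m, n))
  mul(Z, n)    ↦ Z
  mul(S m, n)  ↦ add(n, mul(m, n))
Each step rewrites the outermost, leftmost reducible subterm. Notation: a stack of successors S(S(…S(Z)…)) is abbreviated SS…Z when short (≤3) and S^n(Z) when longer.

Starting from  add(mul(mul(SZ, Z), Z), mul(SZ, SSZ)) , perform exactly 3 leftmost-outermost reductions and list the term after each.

Answer: after 3 steps: add(mul(Z, Z), mul(SZ, SSZ))

Derivation:
  start: add(mul(mul(SZ, Z), Z), mul(SZ, SSZ))
  →1  add(mul(add(Z, mul(Z, Z)), Z), mul(SZ, SSZ))
  →2  add(mul(mul(Z, Z), Z), mul(SZ, SSZ))
  →3  add(mul(Z, Z), mul(SZ, SSZ))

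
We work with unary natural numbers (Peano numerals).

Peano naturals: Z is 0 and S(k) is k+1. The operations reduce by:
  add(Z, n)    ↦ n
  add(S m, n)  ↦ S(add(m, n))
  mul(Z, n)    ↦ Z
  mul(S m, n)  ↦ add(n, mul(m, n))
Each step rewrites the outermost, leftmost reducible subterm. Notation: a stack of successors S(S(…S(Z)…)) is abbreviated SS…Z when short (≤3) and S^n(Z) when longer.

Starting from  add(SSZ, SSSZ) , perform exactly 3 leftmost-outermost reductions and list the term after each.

Answer: after 3 steps: S^5(Z)

Reduction:
  start: add(SSZ, SSSZ)
  [1] S(add(SZ, SSSZ))
  [2] S(S(add(Z, SSSZ)))
  [3] S^5(Z)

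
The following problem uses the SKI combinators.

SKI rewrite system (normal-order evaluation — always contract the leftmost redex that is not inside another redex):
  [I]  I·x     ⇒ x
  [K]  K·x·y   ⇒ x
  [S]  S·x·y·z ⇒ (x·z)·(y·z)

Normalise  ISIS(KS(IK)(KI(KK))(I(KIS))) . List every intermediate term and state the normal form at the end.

Answer: normal form = S(SII)(S(SII))  (in 18 steps)

Derivation:
  start: ISIS(KS(IK)(KI(KK))(I(KIS)))
  →1  SIS(KS(IK)(KI(KK))(I(KIS)))
  →2  I(KS(IK)(KI(KK))(I(KIS)))(S(KS(IK)(KI(KK))(I(KIS))))
  →3  KS(IK)(KI(KK))(I(KIS))(S(KS(IK)(KI(KK))(I(KIS))))
  →4  S(KI(KK))(I(KIS))(S(KS(IK)(KI(KK))(I(KIS))))
  →5  KI(KK)(S(KS(IK)(KI(KK))(I(KIS))))(I(KIS)(S(KS(IK)(KI(KK))(I(KIS)))))
  →6  I(S(KS(IK)(KI(KK))(I(KIS))))(I(KIS)(S(KS(IK)(KI(KK))(I(KIS)))))
  →7  S(KS(IK)(KI(KK))(I(KIS)))(I(KIS)(S(KS(IK)(KI(KK))(I(KIS)))))
  →8  S(S(KI(KK))(I(KIS)))(I(KIS)(S(KS(IK)(KI(KK))(I(KIS)))))
  →9  S(SI(I(KIS)))(I(KIS)(S(KS(IK)(KI(KK))(I(KIS)))))
  →10  S(SI(KIS))(I(KIS)(S(KS(IK)(KI(KK))(I(KIS)))))
  →11  S(SII)(I(KIS)(S(KS(IK)(KI(KK))(I(KIS)))))
  →12  S(SII)(KIS(S(KS(IK)(KI(KK))(I(KIS)))))
  →13  S(SII)(I(S(KS(IK)(KI(KK))(I(KIS)))))
  →14  S(SII)(S(KS(IK)(KI(KK))(I(KIS))))
  →15  S(SII)(S(S(KI(KK))(I(KIS))))
  →16  S(SII)(S(SI(I(KIS))))
  →17  S(SII)(S(SI(KIS)))
  →18  S(SII)(S(SII))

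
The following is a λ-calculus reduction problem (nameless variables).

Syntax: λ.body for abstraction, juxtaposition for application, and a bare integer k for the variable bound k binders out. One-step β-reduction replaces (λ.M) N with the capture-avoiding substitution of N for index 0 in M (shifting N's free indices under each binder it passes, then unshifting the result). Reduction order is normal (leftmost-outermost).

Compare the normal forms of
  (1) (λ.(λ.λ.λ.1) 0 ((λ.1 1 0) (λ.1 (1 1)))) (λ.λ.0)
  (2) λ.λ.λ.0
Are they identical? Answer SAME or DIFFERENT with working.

Answer: SAME — A ⇓ λ.λ.λ.0, B ⇓ λ.λ.λ.0

Working:
Term A:
  start: (λ.(λ.λ.λ.1) 0 ((λ.1 1 0) (λ.1 (1 1)))) (λ.λ.0)
  →1  (λ.λ.λ.1) (λ.λ.0) ((λ.(λ.λ.0) (λ.λ.0) 0) (λ.(λ.λ.0) ((λ.λ.0) (λ.λ.0))))
  →2  (λ.λ.1) ((λ.(λ.λ.0) (λ.λ.0) 0) (λ.(λ.λ.0) ((λ.λ.0) (λ.λ.0))))
  →3  λ.(λ.(λ.λ.0) (λ.λ.0) 0) (λ.(λ.λ.0) ((λ.λ.0) (λ.λ.0)))
  →4  λ.(λ.λ.0) (λ.λ.0) (λ.(λ.λ.0) ((λ.λ.0) (λ.λ.0)))
  →5  λ.(λ.0) (λ.(λ.λ.0) ((λ.λ.0) (λ.λ.0)))
  →6  λ.λ.(λ.λ.0) ((λ.λ.0) (λ.λ.0))
  →7  λ.λ.λ.0

Term B:
  start: λ.λ.λ.0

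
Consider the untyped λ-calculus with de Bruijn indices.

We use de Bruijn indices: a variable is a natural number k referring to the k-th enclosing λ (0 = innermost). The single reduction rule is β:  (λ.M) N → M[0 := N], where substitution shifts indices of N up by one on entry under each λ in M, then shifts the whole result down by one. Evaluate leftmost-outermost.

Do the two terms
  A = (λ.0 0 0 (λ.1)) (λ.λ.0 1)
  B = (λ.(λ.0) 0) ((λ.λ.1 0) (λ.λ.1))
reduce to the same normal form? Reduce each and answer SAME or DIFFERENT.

Term A:
  start: (λ.0 0 0 (λ.1)) (λ.λ.0 1)
  step 1: (λ.λ.0 1) (λ.λ.0 1) (λ.λ.0 1) (λ.λ.λ.0 1)
  step 2: (λ.0 (λ.λ.0 1)) (λ.λ.0 1) (λ.λ.λ.0 1)
  step 3: (λ.λ.0 1) (λ.λ.0 1) (λ.λ.λ.0 1)
  step 4: (λ.0 (λ.λ.0 1)) (λ.λ.λ.0 1)
  step 5: (λ.λ.λ.0 1) (λ.λ.0 1)
  step 6: λ.λ.0 1

Term B:
  start: (λ.(λ.0) 0) ((λ.λ.1 0) (λ.λ.1))
  step 1: (λ.0) ((λ.λ.1 0) (λ.λ.1))
  step 2: (λ.λ.1 0) (λ.λ.1)
  step 3: λ.(λ.λ.1) 0
  step 4: λ.λ.1

Answer: DIFFERENT — A ⇓ λ.λ.0 1, B ⇓ λ.λ.1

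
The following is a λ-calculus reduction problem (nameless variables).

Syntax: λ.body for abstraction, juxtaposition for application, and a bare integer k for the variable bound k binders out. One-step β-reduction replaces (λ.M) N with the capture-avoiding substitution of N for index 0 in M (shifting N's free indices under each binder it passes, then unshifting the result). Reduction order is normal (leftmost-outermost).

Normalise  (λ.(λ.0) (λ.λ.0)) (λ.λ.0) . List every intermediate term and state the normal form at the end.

  start: (λ.(λ.0) (λ.λ.0)) (λ.λ.0)
  →1  (λ.0) (λ.λ.0)
  →2  λ.λ.0

Answer: normal form = λ.λ.0  (in 2 steps)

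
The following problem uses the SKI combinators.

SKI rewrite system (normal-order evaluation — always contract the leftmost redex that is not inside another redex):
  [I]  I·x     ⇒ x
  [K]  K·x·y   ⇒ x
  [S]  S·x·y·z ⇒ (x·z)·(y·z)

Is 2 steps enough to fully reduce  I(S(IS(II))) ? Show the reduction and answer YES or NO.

Answer: NO — after 2 steps the term is S(S(II)), not yet normal

Working:
  start: I(S(IS(II)))
  [1] S(IS(II))
  [2] S(S(II))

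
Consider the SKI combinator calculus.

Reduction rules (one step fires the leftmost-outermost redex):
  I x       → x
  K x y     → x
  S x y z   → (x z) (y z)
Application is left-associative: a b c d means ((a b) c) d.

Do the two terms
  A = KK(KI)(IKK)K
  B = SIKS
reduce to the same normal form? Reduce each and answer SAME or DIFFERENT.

Term A:
  start: KK(KI)(IKK)K
  step 1: K(IKK)K
  step 2: IKK
  step 3: KK

Term B:
  start: SIKS
  step 1: IS(KS)
  step 2: S(KS)

Answer: DIFFERENT — A ⇓ KK, B ⇓ S(KS)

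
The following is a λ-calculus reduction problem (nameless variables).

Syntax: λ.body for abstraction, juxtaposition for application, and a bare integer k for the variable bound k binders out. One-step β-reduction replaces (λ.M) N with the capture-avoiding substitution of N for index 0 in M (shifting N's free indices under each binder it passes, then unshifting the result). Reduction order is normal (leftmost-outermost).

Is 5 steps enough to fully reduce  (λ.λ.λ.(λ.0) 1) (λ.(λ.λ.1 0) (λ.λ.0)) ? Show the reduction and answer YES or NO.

Answer: YES — reaches normal form λ.λ.1 in 2 ≤ 5 steps

Reduction:
  start: (λ.λ.λ.(λ.0) 1) (λ.(λ.λ.1 0) (λ.λ.0))
  →1  λ.λ.(λ.0) 1
  →2  λ.λ.1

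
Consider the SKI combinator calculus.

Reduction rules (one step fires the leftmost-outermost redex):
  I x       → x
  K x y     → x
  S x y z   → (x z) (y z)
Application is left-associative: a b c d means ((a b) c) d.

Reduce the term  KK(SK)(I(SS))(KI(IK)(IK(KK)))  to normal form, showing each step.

Answer: normal form = SS  (in 3 steps)

Working:
  start: KK(SK)(I(SS))(KI(IK)(IK(KK)))
  →1  K(I(SS))(KI(IK)(IK(KK)))
  →2  I(SS)
  →3  SS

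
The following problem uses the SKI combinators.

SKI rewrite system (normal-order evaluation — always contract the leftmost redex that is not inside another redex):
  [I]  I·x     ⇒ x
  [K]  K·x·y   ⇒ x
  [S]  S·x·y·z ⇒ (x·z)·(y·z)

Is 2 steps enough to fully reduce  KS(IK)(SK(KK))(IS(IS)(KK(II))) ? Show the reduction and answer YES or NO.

Answer: NO — after 2 steps the term is S(SK(KK))(S(IS)(KK(II))), not yet normal

Reduction:
  start: KS(IK)(SK(KK))(IS(IS)(KK(II)))
  →1  S(SK(KK))(IS(IS)(KK(II)))
  →2  S(SK(KK))(S(IS)(KK(II)))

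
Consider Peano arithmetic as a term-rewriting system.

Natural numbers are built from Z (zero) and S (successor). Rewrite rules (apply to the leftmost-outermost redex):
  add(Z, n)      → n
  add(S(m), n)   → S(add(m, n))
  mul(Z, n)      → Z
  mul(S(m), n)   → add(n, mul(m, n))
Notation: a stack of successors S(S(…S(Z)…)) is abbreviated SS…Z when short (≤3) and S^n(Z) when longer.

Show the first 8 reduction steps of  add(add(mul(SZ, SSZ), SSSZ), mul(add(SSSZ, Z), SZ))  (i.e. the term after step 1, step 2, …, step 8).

  start: add(add(mul(SZ, SSZ), SSSZ), mul(add(SSSZ, Z), SZ))
  →1  add(add(add(SSZ, mul(Z, SSZ)), SSSZ), mul(add(SSSZ, Z), SZ))
  →2  add(add(S(add(SZ, mul(Z, SSZ))), SSSZ), mul(add(SSSZ, Z), SZ))
  →3  add(S(add(add(SZ, mul(Z, SSZ)), SSSZ)), mul(add(SSSZ, Z), SZ))
  →4  S(add(add(add(SZ, mul(Z, SSZ)), SSSZ), mul(add(SSSZ, Z), SZ)))
  →5  S(add(add(S(add(Z, mul(Z, SSZ))), SSSZ), mul(add(SSSZ, Z), SZ)))
  →6  S(add(S(add(add(Z, mul(Z, SSZ)), SSSZ)), mul(add(SSSZ, Z), SZ)))
  →7  S(S(add(add(add(Z, mul(Z, SSZ)), SSSZ), mul(add(SSSZ, Z), SZ))))
  →8  S(S(add(add(mul(Z, SSZ), SSSZ), mul(add(SSSZ, Z), SZ))))

Answer: after 8 steps: S(S(add(add(mul(Z, SSZ), SSSZ), mul(add(SSSZ, Z), SZ))))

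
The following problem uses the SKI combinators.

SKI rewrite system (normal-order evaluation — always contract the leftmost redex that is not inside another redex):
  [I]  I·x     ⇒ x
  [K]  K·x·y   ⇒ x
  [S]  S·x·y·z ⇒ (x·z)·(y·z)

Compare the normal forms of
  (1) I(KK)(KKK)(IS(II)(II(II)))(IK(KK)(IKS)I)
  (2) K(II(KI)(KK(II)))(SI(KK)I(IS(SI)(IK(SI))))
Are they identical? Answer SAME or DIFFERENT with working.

Term A:
  start: I(KK)(KKK)(IS(II)(II(II)))(IK(KK)(IKS)I)
  →1  KK(KKK)(IS(II)(II(II)))(IK(KK)(IKS)I)
  →2  K(IS(II)(II(II)))(IK(KK)(IKS)I)
  →3  IS(II)(II(II))
  →4  S(II)(II(II))
  →5  SI(II(II))
  →6  SI(I(II))
  →7  SI(II)
  →8  SII

Term B:
  start: K(II(KI)(KK(II)))(SI(KK)I(IS(SI)(IK(SI))))
  →1  II(KI)(KK(II))
  →2  I(KI)(KK(II))
  →3  KI(KK(II))
  →4  I

Answer: DIFFERENT — A ⇓ SII, B ⇓ I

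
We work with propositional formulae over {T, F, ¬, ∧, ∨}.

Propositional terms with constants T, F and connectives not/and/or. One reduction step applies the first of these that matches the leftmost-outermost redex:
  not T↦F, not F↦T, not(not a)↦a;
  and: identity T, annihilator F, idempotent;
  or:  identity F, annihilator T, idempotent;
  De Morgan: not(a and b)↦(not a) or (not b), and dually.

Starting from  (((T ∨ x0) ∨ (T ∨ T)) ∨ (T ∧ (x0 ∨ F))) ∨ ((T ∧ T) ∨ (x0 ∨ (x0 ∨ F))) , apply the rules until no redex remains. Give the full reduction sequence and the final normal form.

Answer: normal form = T  (in 4 steps)

Working:
  start: (((T ∨ x0) ∨ (T ∨ T)) ∨ (T ∧ (x0 ∨ F))) ∨ ((T ∧ T) ∨ (x0 ∨ (x0 ∨ F)))
  →1  ((T ∨ (T ∨ T)) ∨ (T ∧ (x0 ∨ F))) ∨ ((T ∧ T) ∨ (x0 ∨ (x0 ∨ F)))
  →2  (T ∨ (T ∧ (x0 ∨ F))) ∨ ((T ∧ T) ∨ (x0 ∨ (x0 ∨ F)))
  →3  T ∨ ((T ∧ T) ∨ (x0 ∨ (x0 ∨ F)))
  →4  T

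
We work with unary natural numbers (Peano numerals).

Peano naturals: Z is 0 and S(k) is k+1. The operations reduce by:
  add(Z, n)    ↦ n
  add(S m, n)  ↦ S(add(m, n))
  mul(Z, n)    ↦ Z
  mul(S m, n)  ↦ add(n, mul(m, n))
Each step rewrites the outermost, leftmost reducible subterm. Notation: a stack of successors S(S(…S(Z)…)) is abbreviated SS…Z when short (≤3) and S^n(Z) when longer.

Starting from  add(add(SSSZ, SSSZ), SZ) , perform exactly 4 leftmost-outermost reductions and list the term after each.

  start: add(add(SSSZ, SSSZ), SZ)
  [1] add(S(add(SSZ, SSSZ)), SZ)
  [2] S(add(add(SSZ, SSSZ), SZ))
  [3] S(add(S(add(SZ, SSSZ)), SZ))
  [4] S(S(add(add(SZ, SSSZ), SZ)))

Answer: after 4 steps: S(S(add(add(SZ, SSSZ), SZ)))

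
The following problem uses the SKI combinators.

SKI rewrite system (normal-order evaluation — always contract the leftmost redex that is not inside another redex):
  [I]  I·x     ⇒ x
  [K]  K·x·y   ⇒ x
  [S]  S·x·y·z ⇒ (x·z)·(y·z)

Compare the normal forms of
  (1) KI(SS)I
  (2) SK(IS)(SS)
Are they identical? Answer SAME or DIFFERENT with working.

Term A:
  start: KI(SS)I
  step 1: II
  step 2: I

Term B:
  start: SK(IS)(SS)
  step 1: K(SS)(IS(SS))
  step 2: SS

Answer: DIFFERENT — A ⇓ I, B ⇓ SS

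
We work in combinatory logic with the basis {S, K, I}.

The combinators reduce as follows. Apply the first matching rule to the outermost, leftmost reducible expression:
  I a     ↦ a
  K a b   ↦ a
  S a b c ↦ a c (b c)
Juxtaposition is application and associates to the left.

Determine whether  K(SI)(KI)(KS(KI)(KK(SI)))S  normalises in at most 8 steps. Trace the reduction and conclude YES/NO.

Answer: YES — reaches normal form S(SKS) in 5 ≤ 8 steps

Working:
  start: K(SI)(KI)(KS(KI)(KK(SI)))S
  step 1: SI(KS(KI)(KK(SI)))S
  step 2: IS(KS(KI)(KK(SI))S)
  step 3: S(KS(KI)(KK(SI))S)
  step 4: S(S(KK(SI))S)
  step 5: S(SKS)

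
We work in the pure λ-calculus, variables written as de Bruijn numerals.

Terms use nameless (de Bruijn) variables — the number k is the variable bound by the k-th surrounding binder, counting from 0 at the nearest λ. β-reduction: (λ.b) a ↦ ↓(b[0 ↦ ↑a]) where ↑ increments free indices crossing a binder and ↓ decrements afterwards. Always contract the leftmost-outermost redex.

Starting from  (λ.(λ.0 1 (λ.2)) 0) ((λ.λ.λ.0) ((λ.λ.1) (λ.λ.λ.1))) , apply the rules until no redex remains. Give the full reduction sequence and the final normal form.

  start: (λ.(λ.0 1 (λ.2)) 0) ((λ.λ.λ.0) ((λ.λ.1) (λ.λ.λ.1)))
  step 1: (λ.0 ((λ.λ.λ.0) ((λ.λ.1) (λ.λ.λ.1))) (λ.(λ.λ.λ.0) ((λ.λ.1) (λ.λ.λ.1)))) ((λ.λ.λ.0) ((λ.λ.1) (λ.λ.λ.1)))
  step 2: (λ.λ.λ.0) ((λ.λ.1) (λ.λ.λ.1)) ((λ.λ.λ.0) ((λ.λ.1) (λ.λ.λ.1))) (λ.(λ.λ.λ.0) ((λ.λ.1) (λ.λ.λ.1)))
  step 3: (λ.λ.0) ((λ.λ.λ.0) ((λ.λ.1) (λ.λ.λ.1))) (λ.(λ.λ.λ.0) ((λ.λ.1) (λ.λ.λ.1)))
  step 4: (λ.0) (λ.(λ.λ.λ.0) ((λ.λ.1) (λ.λ.λ.1)))
  step 5: λ.(λ.λ.λ.0) ((λ.λ.1) (λ.λ.λ.1))
  step 6: λ.λ.λ.0

Answer: normal form = λ.λ.λ.0  (in 6 steps)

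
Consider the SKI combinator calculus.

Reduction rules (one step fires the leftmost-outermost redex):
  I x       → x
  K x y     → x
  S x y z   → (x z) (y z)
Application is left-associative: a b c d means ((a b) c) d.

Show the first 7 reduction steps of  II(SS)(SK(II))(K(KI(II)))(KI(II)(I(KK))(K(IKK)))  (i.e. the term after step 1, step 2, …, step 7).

Answer: after 7 steps: SK(II)(K(KI(II)))(KI(II)(I(KK))(K(IKK)))

Reduction:
  start: II(SS)(SK(II))(K(KI(II)))(KI(II)(I(KK))(K(IKK)))
  [1] I(SS)(SK(II))(K(KI(II)))(KI(II)(I(KK))(K(IKK)))
  [2] SS(SK(II))(K(KI(II)))(KI(II)(I(KK))(K(IKK)))
  [3] S(K(KI(II)))(SK(II)(K(KI(II))))(KI(II)(I(KK))(K(IKK)))
  [4] K(KI(II))(KI(II)(I(KK))(K(IKK)))(SK(II)(K(KI(II)))(KI(II)(I(KK))(K(IKK))))
  [5] KI(II)(SK(II)(K(KI(II)))(KI(II)(I(KK))(K(IKK))))
  [6] I(SK(II)(K(KI(II)))(KI(II)(I(KK))(K(IKK))))
  [7] SK(II)(K(KI(II)))(KI(II)(I(KK))(K(IKK)))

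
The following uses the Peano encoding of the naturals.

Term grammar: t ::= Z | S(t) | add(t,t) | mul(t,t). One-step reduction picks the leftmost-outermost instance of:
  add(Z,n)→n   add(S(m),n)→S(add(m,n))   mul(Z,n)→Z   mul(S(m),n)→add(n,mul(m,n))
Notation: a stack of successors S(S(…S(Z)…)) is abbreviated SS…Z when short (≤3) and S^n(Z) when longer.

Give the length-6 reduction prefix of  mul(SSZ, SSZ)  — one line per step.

  start: mul(SSZ, SSZ)
  [1] add(SSZ, mul(SZ, SSZ))
  [2] S(add(SZ, mul(SZ, SSZ)))
  [3] S(S(add(Z, mul(SZ, SSZ))))
  [4] S(S(mul(SZ, SSZ)))
  [5] S(S(add(SSZ, mul(Z, SSZ))))
  [6] S(S(S(add(SZ, mul(Z, SSZ)))))

Answer: after 6 steps: S(S(S(add(SZ, mul(Z, SSZ)))))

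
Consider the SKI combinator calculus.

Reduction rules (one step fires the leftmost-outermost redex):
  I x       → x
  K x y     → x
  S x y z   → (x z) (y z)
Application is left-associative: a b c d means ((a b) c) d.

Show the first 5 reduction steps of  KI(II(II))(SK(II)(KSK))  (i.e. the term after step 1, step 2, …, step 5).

  start: KI(II(II))(SK(II)(KSK))
  step 1: I(SK(II)(KSK))
  step 2: SK(II)(KSK)
  step 3: K(KSK)(II(KSK))
  step 4: KSK
  step 5: S

Answer: after 5 steps: S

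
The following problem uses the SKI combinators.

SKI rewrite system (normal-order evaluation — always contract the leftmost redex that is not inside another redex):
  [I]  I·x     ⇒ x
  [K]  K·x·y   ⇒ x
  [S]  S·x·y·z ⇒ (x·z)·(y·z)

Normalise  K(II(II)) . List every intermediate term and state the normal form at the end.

Answer: normal form = KI  (in 3 steps)

Reduction:
  start: K(II(II))
  step 1: K(I(II))
  step 2: K(II)
  step 3: KI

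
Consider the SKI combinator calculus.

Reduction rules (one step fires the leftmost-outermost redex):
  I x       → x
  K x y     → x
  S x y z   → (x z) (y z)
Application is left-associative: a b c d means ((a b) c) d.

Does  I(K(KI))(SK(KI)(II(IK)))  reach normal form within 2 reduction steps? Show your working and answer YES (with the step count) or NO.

Answer: YES — reaches normal form KI in 2 ≤ 2 steps

Reduction:
  start: I(K(KI))(SK(KI)(II(IK)))
  step 1: K(KI)(SK(KI)(II(IK)))
  step 2: KI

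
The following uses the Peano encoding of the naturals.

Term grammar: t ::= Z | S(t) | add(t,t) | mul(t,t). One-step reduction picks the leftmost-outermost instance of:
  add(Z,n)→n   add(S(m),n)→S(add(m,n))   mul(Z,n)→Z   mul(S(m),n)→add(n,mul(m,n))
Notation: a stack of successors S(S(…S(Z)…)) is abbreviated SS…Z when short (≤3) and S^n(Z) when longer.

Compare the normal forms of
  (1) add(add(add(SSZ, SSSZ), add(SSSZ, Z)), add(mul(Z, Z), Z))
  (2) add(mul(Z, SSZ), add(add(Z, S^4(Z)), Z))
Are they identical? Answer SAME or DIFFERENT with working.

Answer: DIFFERENT — A ⇓ S^8(Z), B ⇓ S^4(Z)

Derivation:
Term A:
  start: add(add(add(SSZ, SSSZ), add(SSSZ, Z)), add(mul(Z, Z), Z))
  step 1: add(add(S(add(SZ, SSSZ)), add(SSSZ, Z)), add(mul(Z, Z), Z))
  step 2: add(S(add(add(SZ, SSSZ), add(SSSZ, Z))), add(mul(Z, Z), Z))
  step 3: S(add(add(add(SZ, SSSZ), add(SSSZ, Z)), add(mul(Z, Z), Z)))
  step 4: S(add(add(S(add(Z, SSSZ)), add(SSSZ, Z)), add(mul(Z, Z), Z)))
  step 5: S(add(S(add(add(Z, SSSZ), add(SSSZ, Z))), add(mul(Z, Z), Z)))
  step 6: S(S(add(add(add(Z, SSSZ), add(SSSZ, Z)), add(mul(Z, Z), Z))))
  step 7: S(S(add(add(SSSZ, add(SSSZ, Z)), add(mul(Z, Z), Z))))
  step 8: S(S(add(S(add(SSZ, add(SSSZ, Z))), add(mul(Z, Z), Z))))
  step 9: S(S(S(add(add(SSZ, add(SSSZ, Z)), add(mul(Z, Z), Z)))))
  step 10: S(S(S(add(S(add(SZ, add(SSSZ, Z))), add(mul(Z, Z), Z)))))
  step 11: S(S(S(S(add(add(SZ, add(SSSZ, Z)), add(mul(Z, Z), Z))))))
  step 12: S(S(S(S(add(S(add(Z, add(SSSZ, Z))), add(mul(Z, Z), Z))))))
  step 13: S(S(S(S(S(add(add(Z, add(SSSZ, Z)), add(mul(Z, Z), Z)))))))
  step 14: S(S(S(S(S(add(add(SSSZ, Z), add(mul(Z, Z), Z)))))))
  step 15: S(S(S(S(S(add(S(add(SSZ, Z)), add(mul(Z, Z), Z)))))))
  step 16: S(S(S(S(S(S(add(add(SSZ, Z), add(mul(Z, Z), Z))))))))
  step 17: S(S(S(S(S(S(add(S(add(SZ, Z)), add(mul(Z, Z), Z))))))))
  step 18: S(S(S(S(S(S(S(add(add(SZ, Z), add(mul(Z, Z), Z)))))))))
  step 19: S(S(S(S(S(S(S(add(S(add(Z, Z)), add(mul(Z, Z), Z)))))))))
  step 20: S(S(S(S(S(S(S(S(add(add(Z, Z), add(mul(Z, Z), Z))))))))))
  step 21: S(S(S(S(S(S(S(S(add(Z, add(mul(Z, Z), Z))))))))))
  step 22: S(S(S(S(S(S(S(S(add(mul(Z, Z), Z)))))))))
  step 23: S(S(S(S(S(S(S(S(add(Z, Z)))))))))
  step 24: S^8(Z)

Term B:
  start: add(mul(Z, SSZ), add(add(Z, S^4(Z)), Z))
  step 1: add(Z, add(add(Z, S^4(Z)), Z))
  step 2: add(add(Z, S^4(Z)), Z)
  step 3: add(S^4(Z), Z)
  step 4: S(add(SSSZ, Z))
  step 5: S(S(add(SSZ, Z)))
  step 6: S(S(S(add(SZ, Z))))
  step 7: S(S(S(S(add(Z, Z)))))
  step 8: S^4(Z)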